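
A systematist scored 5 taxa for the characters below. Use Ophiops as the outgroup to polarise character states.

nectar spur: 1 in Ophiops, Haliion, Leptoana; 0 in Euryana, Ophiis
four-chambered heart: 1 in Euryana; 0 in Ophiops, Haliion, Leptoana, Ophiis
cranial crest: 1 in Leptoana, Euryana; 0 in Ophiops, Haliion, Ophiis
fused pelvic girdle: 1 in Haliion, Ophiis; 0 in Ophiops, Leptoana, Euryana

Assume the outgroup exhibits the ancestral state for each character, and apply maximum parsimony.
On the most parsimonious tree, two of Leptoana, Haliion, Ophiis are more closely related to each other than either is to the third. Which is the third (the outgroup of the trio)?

Leptoana

Character polarity is set by the outgroup: the derived state is whichever differs from the outgroup's state, so for nectar spur the derived state is '0', and for the remaining characters it is '1'.
nectar spur groups Euryana and Ophiis, which is incompatible with the clades supported by the remaining characters; treating it as convergent (homoplasy) costs fewer steps than any alternative tree.
four-chambered heart (derived state '1') is unique to Euryana (autapomorphy; uninformative for grouping).
cranial crest (derived state '1') is shared by Euryana and Leptoana — a synapomorphy uniting that clade.
fused pelvic girdle (derived state '1') is shared by Haliion and Ophiis — a synapomorphy uniting that clade.
Most parsimonious ingroup topology: ((Haliion,Ophiis),(Leptoana,Euryana)).
Haliion and Ophiis share a more recent common ancestor with each other than either does with Leptoana, so Leptoana is the least closely related of the three.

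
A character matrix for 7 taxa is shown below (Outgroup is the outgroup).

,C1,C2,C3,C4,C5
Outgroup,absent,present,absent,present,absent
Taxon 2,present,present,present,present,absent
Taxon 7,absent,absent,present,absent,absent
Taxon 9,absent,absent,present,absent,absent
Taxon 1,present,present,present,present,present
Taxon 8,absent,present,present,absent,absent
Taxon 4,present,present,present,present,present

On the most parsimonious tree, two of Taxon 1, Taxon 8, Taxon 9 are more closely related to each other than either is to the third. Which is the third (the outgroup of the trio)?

Character polarity is set by the outgroup: the derived state is whichever differs from the outgroup's state, so for C2, C4 the derived state is 'absent', and for the remaining characters it is 'present'.
C1: derived state 'present' in Taxon 1, Taxon 2, and Taxon 4 only — synapomorphy for {Taxon 1, Taxon 2, Taxon 4}.
C2: derived state 'absent' in Taxon 7 and Taxon 9 only — synapomorphy for {Taxon 7, Taxon 9}.
All ingroup taxa share the derived state 'present' for C3; it defines the ingroup but does not resolve relationships within it.
C4: derived state 'absent' in Taxon 7, Taxon 8, and Taxon 9 only — synapomorphy for {Taxon 7, Taxon 8, Taxon 9}.
C5: derived state 'present' in Taxon 1 and Taxon 4 only — synapomorphy for {Taxon 1, Taxon 4}.
Most parsimonious ingroup topology: ((Taxon 2,(Taxon 1,Taxon 4)),((Taxon 7,Taxon 9),Taxon 8)).
Taxon 9 and Taxon 8 share a more recent common ancestor with each other than either does with Taxon 1, so Taxon 1 is the least closely related of the three.

Taxon 1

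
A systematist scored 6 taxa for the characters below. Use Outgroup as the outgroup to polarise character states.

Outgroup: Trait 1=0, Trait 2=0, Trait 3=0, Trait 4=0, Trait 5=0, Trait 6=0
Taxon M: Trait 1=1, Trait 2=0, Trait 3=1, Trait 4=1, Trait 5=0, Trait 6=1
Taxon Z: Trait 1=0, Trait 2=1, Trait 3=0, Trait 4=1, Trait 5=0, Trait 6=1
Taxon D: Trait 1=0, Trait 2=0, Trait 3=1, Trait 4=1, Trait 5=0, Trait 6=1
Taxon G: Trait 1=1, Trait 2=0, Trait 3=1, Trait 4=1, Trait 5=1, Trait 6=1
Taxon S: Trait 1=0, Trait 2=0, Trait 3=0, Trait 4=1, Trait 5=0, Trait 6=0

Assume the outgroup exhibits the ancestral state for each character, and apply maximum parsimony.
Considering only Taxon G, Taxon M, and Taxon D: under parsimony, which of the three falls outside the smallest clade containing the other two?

The outgroup has state '0' for every character, so '1' is the derived state throughout.
Only Taxon G and Taxon M show the derived state '1' for Trait 1, supporting them as a clade.
Trait 2 (derived state '1') is unique to Taxon Z (autapomorphy; uninformative for grouping).
Trait 3: derived state '1' in Taxon D, Taxon G, and Taxon M only — synapomorphy for {Taxon D, Taxon G, Taxon M}.
Trait 4 (derived state '1') is shared by all ingroup taxa — unites the whole ingroup.
Trait 5 (derived state '1') is unique to Taxon G (autapomorphy; uninformative for grouping).
Trait 6: derived state '1' in Taxon D, Taxon G, Taxon M, and Taxon Z only — synapomorphy for {Taxon D, Taxon G, Taxon M, Taxon Z}.
Most parsimonious ingroup topology: ((((Taxon M,Taxon G),Taxon D),Taxon Z),Taxon S).
Taxon M and Taxon G share a more recent common ancestor with each other than either does with Taxon D, so Taxon D is the least closely related of the three.

Taxon D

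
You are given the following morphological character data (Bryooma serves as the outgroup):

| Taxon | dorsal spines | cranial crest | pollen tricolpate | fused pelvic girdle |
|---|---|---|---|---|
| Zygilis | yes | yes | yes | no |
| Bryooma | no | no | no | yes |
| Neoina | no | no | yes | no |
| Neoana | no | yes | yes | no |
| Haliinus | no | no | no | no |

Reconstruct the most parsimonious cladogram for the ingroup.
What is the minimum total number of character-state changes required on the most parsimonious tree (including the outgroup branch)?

Character polarity is set by the outgroup: the derived state is whichever differs from the outgroup's state, so for fused pelvic girdle the derived state is 'no', and for the remaining characters it is 'yes'.
dorsal spines (derived state 'yes') is unique to Zygilis (autapomorphy; uninformative for grouping).
cranial crest: derived state 'yes' in Neoana and Zygilis only — synapomorphy for {Neoana, Zygilis}.
pollen tricolpate: derived state 'yes' in Neoana, Neoina, and Zygilis only — synapomorphy for {Neoana, Neoina, Zygilis}.
fused pelvic girdle (derived state 'no') is shared by all ingroup taxa — unites the whole ingroup.
Most parsimonious ingroup topology: ((Neoina,(Neoana,Zygilis)),Haliinus).
Changes per character on this tree: dorsal spines: 1; cranial crest: 1; pollen tricolpate: 1; fused pelvic girdle: 1.
Total = 4.

4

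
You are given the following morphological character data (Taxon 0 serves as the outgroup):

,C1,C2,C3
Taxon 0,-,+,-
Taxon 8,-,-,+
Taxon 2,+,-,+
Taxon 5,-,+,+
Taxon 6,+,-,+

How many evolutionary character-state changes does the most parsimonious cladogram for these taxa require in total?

Character polarity is set by the outgroup: the derived state is whichever differs from the outgroup's state, so for C2 the derived state is '-', and for the remaining characters it is '+'.
C1: derived state '+' in Taxon 2 and Taxon 6 only — synapomorphy for {Taxon 2, Taxon 6}.
Only Taxon 2, Taxon 6, and Taxon 8 show the derived state '-' for C2, supporting them as a clade.
C3 (derived state '+') is shared by all ingroup taxa — unites the whole ingroup.
Most parsimonious ingroup topology: ((Taxon 8,(Taxon 2,Taxon 6)),Taxon 5).
Changes per character on this tree: C1: 1; C2: 1; C3: 1.
Total = 3.

3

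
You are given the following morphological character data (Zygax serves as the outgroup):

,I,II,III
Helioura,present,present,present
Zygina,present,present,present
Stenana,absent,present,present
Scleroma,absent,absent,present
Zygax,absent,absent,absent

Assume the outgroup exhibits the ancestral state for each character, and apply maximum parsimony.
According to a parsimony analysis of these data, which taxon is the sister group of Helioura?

Zygina

The outgroup has state 'absent' for every character, so 'present' is the derived state throughout.
Only Helioura and Zygina show the derived state 'present' for I, supporting them as a clade.
II: derived state 'present' in Helioura, Stenana, and Zygina only — synapomorphy for {Helioura, Stenana, Zygina}.
All ingroup taxa share the derived state 'present' for III; it defines the ingroup but does not resolve relationships within it.
Most parsimonious ingroup topology: (((Helioura,Zygina),Stenana),Scleroma).
Helioura and Zygina form a cherry on this tree, so they are sister taxa.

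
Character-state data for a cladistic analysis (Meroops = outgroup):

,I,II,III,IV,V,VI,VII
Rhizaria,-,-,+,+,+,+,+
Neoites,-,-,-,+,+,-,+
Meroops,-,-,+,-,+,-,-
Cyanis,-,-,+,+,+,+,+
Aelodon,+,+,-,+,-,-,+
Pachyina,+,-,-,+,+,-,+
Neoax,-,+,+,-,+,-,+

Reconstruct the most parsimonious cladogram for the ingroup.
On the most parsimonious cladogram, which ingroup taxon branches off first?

Neoax

Character polarity is set by the outgroup: the derived state is whichever differs from the outgroup's state, so for III, V the derived state is '-', and for the remaining characters it is '+'.
I (derived state '+') is shared by Aelodon and Pachyina — a synapomorphy uniting that clade.
II (state '+') occurs in Aelodon and Neoax but conflicts with the nesting implied by the other characters — most parsimoniously interpreted as homoplasy.
III (derived state '-') is shared by Aelodon, Neoites, and Pachyina — a synapomorphy uniting that clade.
IV: derived state '+' in Aelodon, Cyanis, Neoites, Pachyina, and Rhizaria only — synapomorphy for {Aelodon, Cyanis, Neoites, Pachyina, Rhizaria}.
V (derived state '-') is unique to Aelodon (autapomorphy; uninformative for grouping).
VI (derived state '+') is shared by Cyanis and Rhizaria — a synapomorphy uniting that clade.
VII (derived state '+') is shared by all ingroup taxa — unites the whole ingroup.
Most parsimonious ingroup topology: ((((Pachyina,Aelodon),Neoites),(Rhizaria,Cyanis)),Neoax).
Neoax is sister to the clade containing all other ingroup taxa, so it is the earliest-diverging (most basal) ingroup lineage.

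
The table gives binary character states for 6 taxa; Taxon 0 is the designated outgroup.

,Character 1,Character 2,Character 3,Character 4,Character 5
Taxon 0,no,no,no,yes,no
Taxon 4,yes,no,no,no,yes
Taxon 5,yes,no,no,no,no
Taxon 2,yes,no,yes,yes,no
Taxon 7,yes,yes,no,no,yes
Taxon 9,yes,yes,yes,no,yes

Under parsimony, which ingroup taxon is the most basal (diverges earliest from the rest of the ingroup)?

Character polarity is set by the outgroup: the derived state is whichever differs from the outgroup's state, so for Character 4 the derived state is 'no', and for the remaining characters it is 'yes'.
All ingroup taxa share the derived state 'yes' for Character 1; it defines the ingroup but does not resolve relationships within it.
Only Taxon 7 and Taxon 9 show the derived state 'yes' for Character 2, supporting them as a clade.
Character 3 groups Taxon 2 and Taxon 9, which is incompatible with the clades supported by the remaining characters; treating it as convergent (homoplasy) costs fewer steps than any alternative tree.
Character 4: derived state 'no' in Taxon 4, Taxon 5, Taxon 7, and Taxon 9 only — synapomorphy for {Taxon 4, Taxon 5, Taxon 7, Taxon 9}.
Character 5 (derived state 'yes') is shared by Taxon 4, Taxon 7, and Taxon 9 — a synapomorphy uniting that clade.
Most parsimonious ingroup topology: (((Taxon 4,(Taxon 7,Taxon 9)),Taxon 5),Taxon 2).
Taxon 2 is sister to the clade containing all other ingroup taxa, so it is the earliest-diverging (most basal) ingroup lineage.

Taxon 2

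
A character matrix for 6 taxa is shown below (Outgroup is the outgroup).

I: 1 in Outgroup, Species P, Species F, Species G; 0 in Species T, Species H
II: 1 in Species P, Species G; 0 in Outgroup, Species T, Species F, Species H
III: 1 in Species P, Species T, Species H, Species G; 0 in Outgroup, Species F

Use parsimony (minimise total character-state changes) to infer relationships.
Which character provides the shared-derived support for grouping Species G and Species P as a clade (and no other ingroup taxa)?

II

Character polarity is set by the outgroup: the derived state is whichever differs from the outgroup's state, so for I the derived state is '0', and for the remaining characters it is '1'.
I: derived state '0' in Species H and Species T only — synapomorphy for {Species H, Species T}.
Only Species G and Species P show the derived state '1' for II, supporting them as a clade.
III (derived state '1') is shared by Species G, Species H, Species P, and Species T — a synapomorphy uniting that clade.
Most parsimonious ingroup topology: (((Species P,Species G),(Species T,Species H)),Species F).
The clade {Species G, Species P} is supported by II: its derived state '1' occurs in exactly those taxa and in no other taxon (including the outgroup).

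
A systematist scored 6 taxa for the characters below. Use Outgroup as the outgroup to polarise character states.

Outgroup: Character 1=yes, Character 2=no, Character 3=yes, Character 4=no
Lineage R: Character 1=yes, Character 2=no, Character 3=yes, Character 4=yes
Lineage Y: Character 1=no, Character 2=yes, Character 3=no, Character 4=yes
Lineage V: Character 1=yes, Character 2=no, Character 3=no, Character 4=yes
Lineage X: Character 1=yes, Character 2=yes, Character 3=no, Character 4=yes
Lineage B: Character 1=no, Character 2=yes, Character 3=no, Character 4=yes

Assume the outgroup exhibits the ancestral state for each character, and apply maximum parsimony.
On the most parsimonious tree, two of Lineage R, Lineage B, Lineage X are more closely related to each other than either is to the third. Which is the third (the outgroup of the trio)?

Lineage R

Character polarity is set by the outgroup: the derived state is whichever differs from the outgroup's state, so for Character 1, Character 3 the derived state is 'no', and for the remaining characters it is 'yes'.
Character 1: derived state 'no' in Lineage B and Lineage Y only — synapomorphy for {Lineage B, Lineage Y}.
Only Lineage B, Lineage X, and Lineage Y show the derived state 'yes' for Character 2, supporting them as a clade.
Only Lineage B, Lineage V, Lineage X, and Lineage Y show the derived state 'no' for Character 3, supporting them as a clade.
All ingroup taxa share the derived state 'yes' for Character 4; it defines the ingroup but does not resolve relationships within it.
Most parsimonious ingroup topology: (Lineage R,(((Lineage Y,Lineage B),Lineage X),Lineage V)).
Lineage X and Lineage B share a more recent common ancestor with each other than either does with Lineage R, so Lineage R is the least closely related of the three.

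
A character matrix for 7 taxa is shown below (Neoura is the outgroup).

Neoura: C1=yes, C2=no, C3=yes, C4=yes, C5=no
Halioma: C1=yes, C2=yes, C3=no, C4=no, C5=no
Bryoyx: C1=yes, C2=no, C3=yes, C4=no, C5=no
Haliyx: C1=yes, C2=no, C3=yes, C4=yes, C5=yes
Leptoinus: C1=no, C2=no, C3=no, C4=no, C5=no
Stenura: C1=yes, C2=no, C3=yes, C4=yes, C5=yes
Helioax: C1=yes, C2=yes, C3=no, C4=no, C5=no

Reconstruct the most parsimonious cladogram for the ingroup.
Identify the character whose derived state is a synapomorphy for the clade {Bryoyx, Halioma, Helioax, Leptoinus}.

C4

Character polarity is set by the outgroup: the derived state is whichever differs from the outgroup's state, so for C1, C3, C4 the derived state is 'no', and for the remaining characters it is 'yes'.
C1: derived state 'no' in Leptoinus only — an autapomorphy, so it tells us nothing about relationships among taxa.
Only Halioma and Helioax show the derived state 'yes' for C2, supporting them as a clade.
C3: derived state 'no' in Halioma, Helioax, and Leptoinus only — synapomorphy for {Halioma, Helioax, Leptoinus}.
C4: derived state 'no' in Bryoyx, Halioma, Helioax, and Leptoinus only — synapomorphy for {Bryoyx, Halioma, Helioax, Leptoinus}.
C5: derived state 'yes' in Haliyx and Stenura only — synapomorphy for {Haliyx, Stenura}.
Most parsimonious ingroup topology: ((((Halioma,Helioax),Leptoinus),Bryoyx),(Haliyx,Stenura)).
The clade {Bryoyx, Halioma, Helioax, Leptoinus} is supported by C4: its derived state 'no' occurs in exactly those taxa and in no other taxon (including the outgroup).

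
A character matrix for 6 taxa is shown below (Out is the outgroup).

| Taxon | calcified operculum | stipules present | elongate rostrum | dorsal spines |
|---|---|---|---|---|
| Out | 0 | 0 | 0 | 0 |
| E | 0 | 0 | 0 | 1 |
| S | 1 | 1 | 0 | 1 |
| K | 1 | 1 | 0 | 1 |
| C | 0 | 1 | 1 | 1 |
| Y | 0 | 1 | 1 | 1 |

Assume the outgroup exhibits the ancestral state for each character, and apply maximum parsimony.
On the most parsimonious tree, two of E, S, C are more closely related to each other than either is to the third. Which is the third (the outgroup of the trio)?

E

The outgroup has state '0' for every character, so '1' is the derived state throughout.
calcified operculum: derived state '1' in K and S only — synapomorphy for {K, S}.
stipules present: derived state '1' in C, K, S, and Y only — synapomorphy for {C, K, S, Y}.
elongate rostrum: derived state '1' in C and Y only — synapomorphy for {C, Y}.
dorsal spines (derived state '1') is shared by all ingroup taxa — unites the whole ingroup.
Most parsimonious ingroup topology: (E,((S,K),(C,Y))).
C and S share a more recent common ancestor with each other than either does with E, so E is the least closely related of the three.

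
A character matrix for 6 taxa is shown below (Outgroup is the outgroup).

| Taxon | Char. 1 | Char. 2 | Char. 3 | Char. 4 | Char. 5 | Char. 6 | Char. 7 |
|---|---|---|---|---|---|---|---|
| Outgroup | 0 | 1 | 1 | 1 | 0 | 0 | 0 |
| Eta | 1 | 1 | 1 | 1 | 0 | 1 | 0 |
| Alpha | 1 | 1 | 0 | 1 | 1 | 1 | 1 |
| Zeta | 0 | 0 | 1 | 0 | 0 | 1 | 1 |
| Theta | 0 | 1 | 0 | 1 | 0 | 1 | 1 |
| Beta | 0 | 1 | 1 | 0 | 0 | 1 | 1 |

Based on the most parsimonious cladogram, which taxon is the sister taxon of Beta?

Character polarity is set by the outgroup: the derived state is whichever differs from the outgroup's state, so for Char. 2, Char. 3, Char. 4 the derived state is '0', and for the remaining characters it is '1'.
Char. 1 (state '1') occurs in Alpha and Eta but conflicts with the nesting implied by the other characters — most parsimoniously interpreted as homoplasy.
Char. 2: derived state '0' in Zeta only — an autapomorphy, so it tells us nothing about relationships among taxa.
Char. 3: derived state '0' in Alpha and Theta only — synapomorphy for {Alpha, Theta}.
Char. 4 (derived state '0') is shared by Beta and Zeta — a synapomorphy uniting that clade.
Char. 5 (derived state '1') is unique to Alpha (autapomorphy; uninformative for grouping).
Char. 6 (derived state '1') is shared by all ingroup taxa — unites the whole ingroup.
Only Alpha, Beta, Theta, and Zeta show the derived state '1' for Char. 7, supporting them as a clade.
Most parsimonious ingroup topology: (Eta,((Alpha,Theta),(Zeta,Beta))).
Beta and Zeta form a cherry on this tree, so they are sister taxa.

Zeta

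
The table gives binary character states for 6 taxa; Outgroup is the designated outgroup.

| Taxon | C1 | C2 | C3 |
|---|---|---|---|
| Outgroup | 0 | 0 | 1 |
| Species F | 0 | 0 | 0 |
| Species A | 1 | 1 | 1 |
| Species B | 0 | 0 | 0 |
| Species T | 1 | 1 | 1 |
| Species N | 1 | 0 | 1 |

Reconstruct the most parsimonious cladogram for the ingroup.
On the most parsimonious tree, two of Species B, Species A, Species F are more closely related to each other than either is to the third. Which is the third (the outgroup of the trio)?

Species A

Character polarity is set by the outgroup: the derived state is whichever differs from the outgroup's state, so for C3 the derived state is '0', and for the remaining characters it is '1'.
Only Species A, Species N, and Species T show the derived state '1' for C1, supporting them as a clade.
Only Species A and Species T show the derived state '1' for C2, supporting them as a clade.
C3: derived state '0' in Species B and Species F only — synapomorphy for {Species B, Species F}.
Most parsimonious ingroup topology: ((Species F,Species B),((Species A,Species T),Species N)).
Species F and Species B share a more recent common ancestor with each other than either does with Species A, so Species A is the least closely related of the three.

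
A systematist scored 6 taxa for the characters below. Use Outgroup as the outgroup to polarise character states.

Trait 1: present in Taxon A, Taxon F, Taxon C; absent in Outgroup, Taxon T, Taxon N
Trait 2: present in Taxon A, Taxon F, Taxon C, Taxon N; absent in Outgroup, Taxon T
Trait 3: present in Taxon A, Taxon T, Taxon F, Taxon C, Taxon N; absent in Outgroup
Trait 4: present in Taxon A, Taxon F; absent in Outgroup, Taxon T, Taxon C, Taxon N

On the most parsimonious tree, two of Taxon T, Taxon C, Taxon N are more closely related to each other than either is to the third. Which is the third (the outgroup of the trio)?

Taxon T

The outgroup has state 'absent' for every character, so 'present' is the derived state throughout.
Trait 1: derived state 'present' in Taxon A, Taxon C, and Taxon F only — synapomorphy for {Taxon A, Taxon C, Taxon F}.
Trait 2 (derived state 'present') is shared by Taxon A, Taxon C, Taxon F, and Taxon N — a synapomorphy uniting that clade.
Trait 3 (derived state 'present') is shared by all ingroup taxa — unites the whole ingroup.
Trait 4 (derived state 'present') is shared by Taxon A and Taxon F — a synapomorphy uniting that clade.
Most parsimonious ingroup topology: ((((Taxon A,Taxon F),Taxon C),Taxon N),Taxon T).
Taxon N and Taxon C share a more recent common ancestor with each other than either does with Taxon T, so Taxon T is the least closely related of the three.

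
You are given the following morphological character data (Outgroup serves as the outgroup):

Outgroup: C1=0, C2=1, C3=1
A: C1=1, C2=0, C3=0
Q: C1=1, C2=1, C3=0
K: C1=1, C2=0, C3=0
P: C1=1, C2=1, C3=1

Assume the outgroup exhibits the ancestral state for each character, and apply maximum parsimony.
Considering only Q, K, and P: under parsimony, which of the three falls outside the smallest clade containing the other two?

Character polarity is set by the outgroup: the derived state is whichever differs from the outgroup's state, so for C2, C3 the derived state is '0', and for the remaining characters it is '1'.
All ingroup taxa share the derived state '1' for C1; it defines the ingroup but does not resolve relationships within it.
Only A and K show the derived state '0' for C2, supporting them as a clade.
Only A, K, and Q show the derived state '0' for C3, supporting them as a clade.
Most parsimonious ingroup topology: (((A,K),Q),P).
K and Q share a more recent common ancestor with each other than either does with P, so P is the least closely related of the three.

P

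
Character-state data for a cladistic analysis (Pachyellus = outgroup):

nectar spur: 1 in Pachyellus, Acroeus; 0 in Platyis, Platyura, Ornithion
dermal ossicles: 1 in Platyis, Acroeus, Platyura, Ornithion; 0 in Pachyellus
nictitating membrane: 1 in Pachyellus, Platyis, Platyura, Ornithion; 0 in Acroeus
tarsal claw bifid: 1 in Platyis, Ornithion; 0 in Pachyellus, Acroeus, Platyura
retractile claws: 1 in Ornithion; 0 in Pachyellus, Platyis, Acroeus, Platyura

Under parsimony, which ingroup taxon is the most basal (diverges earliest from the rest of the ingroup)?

Acroeus

Character polarity is set by the outgroup: the derived state is whichever differs from the outgroup's state, so for nectar spur, nictitating membrane the derived state is '0', and for the remaining characters it is '1'.
Only Ornithion, Platyis, and Platyura show the derived state '0' for nectar spur, supporting them as a clade.
All ingroup taxa share the derived state '1' for dermal ossicles; it defines the ingroup but does not resolve relationships within it.
nictitating membrane: derived state '0' in Acroeus only — an autapomorphy, so it tells us nothing about relationships among taxa.
tarsal claw bifid: derived state '1' in Ornithion and Platyis only — synapomorphy for {Ornithion, Platyis}.
retractile claws (derived state '1') is unique to Ornithion (autapomorphy; uninformative for grouping).
Most parsimonious ingroup topology: (((Platyis,Ornithion),Platyura),Acroeus).
Acroeus is sister to the clade containing all other ingroup taxa, so it is the earliest-diverging (most basal) ingroup lineage.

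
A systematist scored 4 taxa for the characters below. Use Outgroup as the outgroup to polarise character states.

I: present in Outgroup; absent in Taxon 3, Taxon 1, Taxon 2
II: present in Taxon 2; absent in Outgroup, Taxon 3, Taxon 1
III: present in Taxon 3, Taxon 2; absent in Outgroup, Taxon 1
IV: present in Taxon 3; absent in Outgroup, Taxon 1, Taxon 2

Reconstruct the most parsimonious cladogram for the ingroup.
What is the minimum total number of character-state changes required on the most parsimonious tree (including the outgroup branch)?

4

Character polarity is set by the outgroup: the derived state is whichever differs from the outgroup's state, so for I the derived state is 'absent', and for the remaining characters it is 'present'.
All ingroup taxa share the derived state 'absent' for I; it defines the ingroup but does not resolve relationships within it.
II (derived state 'present') is unique to Taxon 2 (autapomorphy; uninformative for grouping).
Only Taxon 2 and Taxon 3 show the derived state 'present' for III, supporting them as a clade.
IV (derived state 'present') is unique to Taxon 3 (autapomorphy; uninformative for grouping).
Most parsimonious ingroup topology: ((Taxon 3,Taxon 2),Taxon 1).
Changes per character on this tree: I: 1; II: 1; III: 1; IV: 1.
Total = 4.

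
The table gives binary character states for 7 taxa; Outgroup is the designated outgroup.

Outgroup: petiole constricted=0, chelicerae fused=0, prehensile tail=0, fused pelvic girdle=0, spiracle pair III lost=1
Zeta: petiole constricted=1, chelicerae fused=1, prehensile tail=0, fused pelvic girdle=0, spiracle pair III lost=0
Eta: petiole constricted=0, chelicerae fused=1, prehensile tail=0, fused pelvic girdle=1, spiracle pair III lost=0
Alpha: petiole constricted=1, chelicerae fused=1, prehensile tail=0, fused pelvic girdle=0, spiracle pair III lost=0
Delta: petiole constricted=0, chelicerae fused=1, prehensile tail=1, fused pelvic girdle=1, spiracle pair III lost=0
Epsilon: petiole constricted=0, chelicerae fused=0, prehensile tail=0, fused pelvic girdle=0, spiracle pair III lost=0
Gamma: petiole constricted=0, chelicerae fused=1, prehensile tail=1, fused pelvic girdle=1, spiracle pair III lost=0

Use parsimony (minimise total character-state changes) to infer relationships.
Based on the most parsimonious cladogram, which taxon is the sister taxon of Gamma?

Delta

Character polarity is set by the outgroup: the derived state is whichever differs from the outgroup's state, so for spiracle pair III lost the derived state is '0', and for the remaining characters it is '1'.
Only Alpha and Zeta show the derived state '1' for petiole constricted, supporting them as a clade.
Only Alpha, Delta, Eta, Gamma, and Zeta show the derived state '1' for chelicerae fused, supporting them as a clade.
prehensile tail: derived state '1' in Delta and Gamma only — synapomorphy for {Delta, Gamma}.
fused pelvic girdle (derived state '1') is shared by Delta, Eta, and Gamma — a synapomorphy uniting that clade.
spiracle pair III lost (derived state '0') is shared by all ingroup taxa — unites the whole ingroup.
Most parsimonious ingroup topology: (((Zeta,Alpha),(Eta,(Delta,Gamma))),Epsilon).
Gamma and Delta form a cherry on this tree, so they are sister taxa.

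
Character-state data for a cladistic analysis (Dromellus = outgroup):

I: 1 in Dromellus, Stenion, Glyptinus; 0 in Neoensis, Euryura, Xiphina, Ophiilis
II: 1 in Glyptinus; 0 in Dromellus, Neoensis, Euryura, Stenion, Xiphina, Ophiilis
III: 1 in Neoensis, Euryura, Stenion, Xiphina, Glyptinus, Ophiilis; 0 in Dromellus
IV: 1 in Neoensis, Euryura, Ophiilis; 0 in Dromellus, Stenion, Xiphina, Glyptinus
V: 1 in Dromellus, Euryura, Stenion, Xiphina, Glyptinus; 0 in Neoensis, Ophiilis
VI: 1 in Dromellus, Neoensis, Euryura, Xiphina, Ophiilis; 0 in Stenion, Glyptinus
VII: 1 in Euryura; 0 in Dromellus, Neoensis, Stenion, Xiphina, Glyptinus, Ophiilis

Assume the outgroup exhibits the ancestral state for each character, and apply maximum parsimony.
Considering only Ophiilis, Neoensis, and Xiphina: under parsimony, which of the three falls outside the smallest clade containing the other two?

Xiphina

Character polarity is set by the outgroup: the derived state is whichever differs from the outgroup's state, so for I, V, VI the derived state is '0', and for the remaining characters it is '1'.
Only Euryura, Neoensis, Ophiilis, and Xiphina show the derived state '0' for I, supporting them as a clade.
II: derived state '1' in Glyptinus only — an autapomorphy, so it tells us nothing about relationships among taxa.
III (derived state '1') is shared by all ingroup taxa — unites the whole ingroup.
IV: derived state '1' in Euryura, Neoensis, and Ophiilis only — synapomorphy for {Euryura, Neoensis, Ophiilis}.
V: derived state '0' in Neoensis and Ophiilis only — synapomorphy for {Neoensis, Ophiilis}.
Only Glyptinus and Stenion show the derived state '0' for VI, supporting them as a clade.
VII (derived state '1') is unique to Euryura (autapomorphy; uninformative for grouping).
Most parsimonious ingroup topology: ((((Neoensis,Ophiilis),Euryura),Xiphina),(Stenion,Glyptinus)).
Ophiilis and Neoensis share a more recent common ancestor with each other than either does with Xiphina, so Xiphina is the least closely related of the three.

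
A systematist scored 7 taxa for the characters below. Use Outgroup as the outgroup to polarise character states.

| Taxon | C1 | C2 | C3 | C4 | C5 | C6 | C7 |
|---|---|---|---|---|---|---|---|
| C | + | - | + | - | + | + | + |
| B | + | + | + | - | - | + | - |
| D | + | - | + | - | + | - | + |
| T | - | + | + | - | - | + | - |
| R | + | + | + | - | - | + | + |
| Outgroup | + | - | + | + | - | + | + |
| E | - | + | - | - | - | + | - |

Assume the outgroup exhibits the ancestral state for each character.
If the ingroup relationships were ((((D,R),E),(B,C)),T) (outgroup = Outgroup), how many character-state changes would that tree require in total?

Map each character onto ((((D,R),E),(B,C)),T) (rooted by Outgroup) and count the minimum state changes it requires (Fitch parsimony):
C1: 2; C2: 3; C3: 1; C4: 1; C5: 2; C6: 1; C7: 3.
Total tree length = 13.

13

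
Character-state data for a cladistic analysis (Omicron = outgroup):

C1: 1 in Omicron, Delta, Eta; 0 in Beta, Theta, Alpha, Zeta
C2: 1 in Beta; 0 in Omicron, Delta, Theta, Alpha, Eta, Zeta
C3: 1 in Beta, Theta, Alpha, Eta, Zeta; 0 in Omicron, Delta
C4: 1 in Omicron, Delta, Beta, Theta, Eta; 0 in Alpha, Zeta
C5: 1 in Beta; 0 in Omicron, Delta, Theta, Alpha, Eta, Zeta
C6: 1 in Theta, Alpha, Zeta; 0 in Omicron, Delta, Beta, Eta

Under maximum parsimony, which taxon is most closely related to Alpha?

Zeta

Character polarity is set by the outgroup: the derived state is whichever differs from the outgroup's state, so for C1, C4 the derived state is '0', and for the remaining characters it is '1'.
Only Alpha, Beta, Theta, and Zeta show the derived state '0' for C1, supporting them as a clade.
C2 (derived state '1') is unique to Beta (autapomorphy; uninformative for grouping).
C3: derived state '1' in Alpha, Beta, Eta, Theta, and Zeta only — synapomorphy for {Alpha, Beta, Eta, Theta, Zeta}.
C4: derived state '0' in Alpha and Zeta only — synapomorphy for {Alpha, Zeta}.
C5: derived state '1' in Beta only — an autapomorphy, so it tells us nothing about relationships among taxa.
C6 (derived state '1') is shared by Alpha, Theta, and Zeta — a synapomorphy uniting that clade.
Most parsimonious ingroup topology: (Delta,((Beta,(Theta,(Alpha,Zeta))),Eta)).
Alpha and Zeta form a cherry on this tree, so they are sister taxa.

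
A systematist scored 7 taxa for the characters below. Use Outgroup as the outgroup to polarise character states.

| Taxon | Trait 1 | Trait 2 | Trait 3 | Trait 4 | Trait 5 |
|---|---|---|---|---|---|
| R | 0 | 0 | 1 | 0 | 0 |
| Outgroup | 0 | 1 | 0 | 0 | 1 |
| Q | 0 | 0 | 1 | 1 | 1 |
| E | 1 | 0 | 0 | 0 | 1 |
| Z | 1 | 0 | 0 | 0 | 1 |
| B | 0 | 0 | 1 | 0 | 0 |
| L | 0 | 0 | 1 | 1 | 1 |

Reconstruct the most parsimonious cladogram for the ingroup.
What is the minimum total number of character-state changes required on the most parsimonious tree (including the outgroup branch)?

Character polarity is set by the outgroup: the derived state is whichever differs from the outgroup's state, so for Trait 2, Trait 5 the derived state is '0', and for the remaining characters it is '1'.
Trait 1 (derived state '1') is shared by E and Z — a synapomorphy uniting that clade.
Trait 2 (derived state '0') is shared by all ingroup taxa — unites the whole ingroup.
Only B, L, Q, and R show the derived state '1' for Trait 3, supporting them as a clade.
Trait 4 (derived state '1') is shared by L and Q — a synapomorphy uniting that clade.
Trait 5: derived state '0' in B and R only — synapomorphy for {B, R}.
Most parsimonious ingroup topology: (((B,R),(L,Q)),(E,Z)).
Changes per character on this tree: Trait 1: 1; Trait 2: 1; Trait 3: 1; Trait 4: 1; Trait 5: 1.
Total = 5.

5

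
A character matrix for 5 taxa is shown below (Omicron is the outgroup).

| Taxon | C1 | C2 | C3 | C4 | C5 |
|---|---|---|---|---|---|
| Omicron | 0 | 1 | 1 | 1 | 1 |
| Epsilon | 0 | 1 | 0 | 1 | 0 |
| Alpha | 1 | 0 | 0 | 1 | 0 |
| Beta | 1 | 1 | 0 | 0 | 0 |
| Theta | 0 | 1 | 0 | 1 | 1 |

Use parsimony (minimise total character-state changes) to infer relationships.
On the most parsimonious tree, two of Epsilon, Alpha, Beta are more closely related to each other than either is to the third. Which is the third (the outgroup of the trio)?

Epsilon

Character polarity is set by the outgroup: the derived state is whichever differs from the outgroup's state, so for C2, C3, C4, C5 the derived state is '0', and for the remaining characters it is '1'.
C1 (derived state '1') is shared by Alpha and Beta — a synapomorphy uniting that clade.
C2 (derived state '0') is unique to Alpha (autapomorphy; uninformative for grouping).
All ingroup taxa share the derived state '0' for C3; it defines the ingroup but does not resolve relationships within it.
C4: derived state '0' in Beta only — an autapomorphy, so it tells us nothing about relationships among taxa.
C5 (derived state '0') is shared by Alpha, Beta, and Epsilon — a synapomorphy uniting that clade.
Most parsimonious ingroup topology: ((Epsilon,(Alpha,Beta)),Theta).
Beta and Alpha share a more recent common ancestor with each other than either does with Epsilon, so Epsilon is the least closely related of the three.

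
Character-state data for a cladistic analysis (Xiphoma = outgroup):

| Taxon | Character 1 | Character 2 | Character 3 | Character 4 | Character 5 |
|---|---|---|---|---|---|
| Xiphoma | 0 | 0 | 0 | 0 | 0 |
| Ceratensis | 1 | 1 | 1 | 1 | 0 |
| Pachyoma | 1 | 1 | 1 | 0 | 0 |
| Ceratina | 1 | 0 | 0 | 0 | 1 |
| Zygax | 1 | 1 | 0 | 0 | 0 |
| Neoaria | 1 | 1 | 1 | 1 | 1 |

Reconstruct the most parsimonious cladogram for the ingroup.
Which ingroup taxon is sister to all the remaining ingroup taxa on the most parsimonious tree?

Ceratina

The outgroup has state '0' for every character, so '1' is the derived state throughout.
Character 1 (derived state '1') is shared by all ingroup taxa — unites the whole ingroup.
Character 2 (derived state '1') is shared by Ceratensis, Neoaria, Pachyoma, and Zygax — a synapomorphy uniting that clade.
Character 3 (derived state '1') is shared by Ceratensis, Neoaria, and Pachyoma — a synapomorphy uniting that clade.
Character 4: derived state '1' in Ceratensis and Neoaria only — synapomorphy for {Ceratensis, Neoaria}.
Character 5 groups Ceratina and Neoaria, which is incompatible with the clades supported by the remaining characters; treating it as convergent (homoplasy) costs fewer steps than any alternative tree.
Most parsimonious ingroup topology: ((((Ceratensis,Neoaria),Pachyoma),Zygax),Ceratina).
Ceratina is sister to the clade containing all other ingroup taxa, so it is the earliest-diverging (most basal) ingroup lineage.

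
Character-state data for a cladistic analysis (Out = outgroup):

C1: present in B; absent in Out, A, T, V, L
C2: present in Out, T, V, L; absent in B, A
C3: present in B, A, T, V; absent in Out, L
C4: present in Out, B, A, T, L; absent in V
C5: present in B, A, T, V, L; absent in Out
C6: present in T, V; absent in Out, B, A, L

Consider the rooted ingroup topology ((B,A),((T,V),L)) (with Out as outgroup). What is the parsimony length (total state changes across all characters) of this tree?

7

Map each character onto ((B,A),((T,V),L)) (rooted by Out) and count the minimum state changes it requires (Fitch parsimony):
C1: 1; C2: 1; C3: 2; C4: 1; C5: 1; C6: 1.
Total tree length = 7.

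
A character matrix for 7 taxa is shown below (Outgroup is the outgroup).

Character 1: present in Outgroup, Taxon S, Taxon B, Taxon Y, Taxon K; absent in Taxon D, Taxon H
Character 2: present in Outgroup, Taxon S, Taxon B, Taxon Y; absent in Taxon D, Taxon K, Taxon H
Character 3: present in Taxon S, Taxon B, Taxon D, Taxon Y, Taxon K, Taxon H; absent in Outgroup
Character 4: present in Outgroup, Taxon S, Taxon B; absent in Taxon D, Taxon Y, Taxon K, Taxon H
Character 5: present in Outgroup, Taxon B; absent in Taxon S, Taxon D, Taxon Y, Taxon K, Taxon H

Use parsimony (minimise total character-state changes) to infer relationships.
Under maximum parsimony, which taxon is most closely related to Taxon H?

Character polarity is set by the outgroup: the derived state is whichever differs from the outgroup's state, so for Character 1, Character 2, Character 4, Character 5 the derived state is 'absent', and for the remaining characters it is 'present'.
Only Taxon D and Taxon H show the derived state 'absent' for Character 1, supporting them as a clade.
Character 2: derived state 'absent' in Taxon D, Taxon H, and Taxon K only — synapomorphy for {Taxon D, Taxon H, Taxon K}.
All ingroup taxa share the derived state 'present' for Character 3; it defines the ingroup but does not resolve relationships within it.
Only Taxon D, Taxon H, Taxon K, and Taxon Y show the derived state 'absent' for Character 4, supporting them as a clade.
Character 5 (derived state 'absent') is shared by Taxon D, Taxon H, Taxon K, Taxon S, and Taxon Y — a synapomorphy uniting that clade.
Most parsimonious ingroup topology: ((Taxon S,(((Taxon D,Taxon H),Taxon K),Taxon Y)),Taxon B).
Taxon H and Taxon D form a cherry on this tree, so they are sister taxa.

Taxon D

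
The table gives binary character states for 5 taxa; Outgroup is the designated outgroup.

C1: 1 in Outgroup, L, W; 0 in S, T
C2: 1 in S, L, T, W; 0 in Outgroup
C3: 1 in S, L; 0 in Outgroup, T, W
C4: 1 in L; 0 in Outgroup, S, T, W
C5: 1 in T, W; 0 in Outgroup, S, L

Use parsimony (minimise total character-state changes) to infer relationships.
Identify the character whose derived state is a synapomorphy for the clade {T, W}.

C5

Character polarity is set by the outgroup: the derived state is whichever differs from the outgroup's state, so for C1 the derived state is '0', and for the remaining characters it is '1'.
C1 (state '0') occurs in S and T but conflicts with the nesting implied by the other characters — most parsimoniously interpreted as homoplasy.
C2 (derived state '1') is shared by all ingroup taxa — unites the whole ingroup.
C3 (derived state '1') is shared by L and S — a synapomorphy uniting that clade.
C4: derived state '1' in L only — an autapomorphy, so it tells us nothing about relationships among taxa.
Only T and W show the derived state '1' for C5, supporting them as a clade.
Most parsimonious ingroup topology: ((S,L),(T,W)).
The clade {T, W} is supported by C5: its derived state '1' occurs in exactly those taxa and in no other taxon (including the outgroup).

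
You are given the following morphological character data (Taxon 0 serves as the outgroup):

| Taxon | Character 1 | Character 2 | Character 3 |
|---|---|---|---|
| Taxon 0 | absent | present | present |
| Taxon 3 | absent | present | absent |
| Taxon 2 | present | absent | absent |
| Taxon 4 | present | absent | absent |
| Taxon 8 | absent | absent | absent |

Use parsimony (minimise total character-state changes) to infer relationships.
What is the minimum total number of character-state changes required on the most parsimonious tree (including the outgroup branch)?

3

Character polarity is set by the outgroup: the derived state is whichever differs from the outgroup's state, so for Character 2, Character 3 the derived state is 'absent', and for the remaining characters it is 'present'.
Character 1: derived state 'present' in Taxon 2 and Taxon 4 only — synapomorphy for {Taxon 2, Taxon 4}.
Character 2: derived state 'absent' in Taxon 2, Taxon 4, and Taxon 8 only — synapomorphy for {Taxon 2, Taxon 4, Taxon 8}.
Character 3 (derived state 'absent') is shared by all ingroup taxa — unites the whole ingroup.
Most parsimonious ingroup topology: (Taxon 3,((Taxon 2,Taxon 4),Taxon 8)).
Changes per character on this tree: Character 1: 1; Character 2: 1; Character 3: 1.
Total = 3.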